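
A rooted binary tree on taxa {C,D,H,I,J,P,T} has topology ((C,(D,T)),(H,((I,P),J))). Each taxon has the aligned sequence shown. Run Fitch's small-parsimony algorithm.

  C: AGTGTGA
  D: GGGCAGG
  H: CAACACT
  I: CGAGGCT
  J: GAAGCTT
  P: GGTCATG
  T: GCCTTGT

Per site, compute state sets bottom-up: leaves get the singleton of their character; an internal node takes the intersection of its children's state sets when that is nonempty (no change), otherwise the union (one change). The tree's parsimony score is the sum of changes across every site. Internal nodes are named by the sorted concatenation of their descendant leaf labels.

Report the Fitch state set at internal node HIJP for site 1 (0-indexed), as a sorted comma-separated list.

A

site 0, node DT: D={G} ∩ T={G} → {G} (+0)
site 0, node CDT: C={A} ∪ DT={G} → {A,G} (+1)
site 0, node IP: I={C} ∪ P={G} → {C,G} (+1)
site 0, node IJP: IP={C,G} ∩ J={G} → {G} (+0)
site 0, node HIJP: H={C} ∪ IJP={G} → {C,G} (+1)
site 0, node CDHIJPT: CDT={A,G} ∩ HIJP={C,G} → {G} (+0)
site 1, node DT: D={G} ∪ T={C} → {C,G} (+1)
site 1, node CDT: C={G} ∩ DT={C,G} → {G} (+0)
site 1, node IP: I={G} ∩ P={G} → {G} (+0)
site 1, node IJP: IP={G} ∪ J={A} → {A,G} (+1)
site 1, node HIJP: H={A} ∩ IJP={A,G} → {A} (+0)
site 1, node CDHIJPT: CDT={G} ∪ HIJP={A} → {A,G} (+1)
site 2, node DT: D={G} ∪ T={C} → {C,G} (+1)
site 2, node CDT: C={T} ∪ DT={C,G} → {C,G,T} (+1)
site 2, node IP: I={A} ∪ P={T} → {A,T} (+1)
site 2, node IJP: IP={A,T} ∩ J={A} → {A} (+0)
site 2, node HIJP: H={A} ∩ IJP={A} → {A} (+0)
site 2, node CDHIJPT: CDT={C,G,T} ∪ HIJP={A} → {A,C,G,T} (+1)
site 3, node DT: D={C} ∪ T={T} → {C,T} (+1)
site 3, node CDT: C={G} ∪ DT={C,T} → {C,G,T} (+1)
site 3, node IP: I={G} ∪ P={C} → {C,G} (+1)
site 3, node IJP: IP={C,G} ∩ J={G} → {G} (+0)
site 3, node HIJP: H={C} ∪ IJP={G} → {C,G} (+1)
site 3, node CDHIJPT: CDT={C,G,T} ∩ HIJP={C,G} → {C,G} (+0)
site 4, node DT: D={A} ∪ T={T} → {A,T} (+1)
site 4, node CDT: C={T} ∩ DT={A,T} → {T} (+0)
site 4, node IP: I={G} ∪ P={A} → {A,G} (+1)
site 4, node IJP: IP={A,G} ∪ J={C} → {A,C,G} (+1)
site 4, node HIJP: H={A} ∩ IJP={A,C,G} → {A} (+0)
site 4, node CDHIJPT: CDT={T} ∪ HIJP={A} → {A,T} (+1)
site 5, node DT: D={G} ∩ T={G} → {G} (+0)
site 5, node CDT: C={G} ∩ DT={G} → {G} (+0)
site 5, node IP: I={C} ∪ P={T} → {C,T} (+1)
site 5, node IJP: IP={C,T} ∩ J={T} → {T} (+0)
site 5, node HIJP: H={C} ∪ IJP={T} → {C,T} (+1)
site 5, node CDHIJPT: CDT={G} ∪ HIJP={C,T} → {C,G,T} (+1)
site 6, node DT: D={G} ∪ T={T} → {G,T} (+1)
site 6, node CDT: C={A} ∪ DT={G,T} → {A,G,T} (+1)
site 6, node IP: I={T} ∪ P={G} → {G,T} (+1)
site 6, node IJP: IP={G,T} ∩ J={T} → {T} (+0)
site 6, node HIJP: H={T} ∩ IJP={T} → {T} (+0)
site 6, node CDHIJPT: CDT={A,G,T} ∩ HIJP={T} → {T} (+0)
per-site changes: [3, 3, 4, 4, 4, 3, 3]; total = 24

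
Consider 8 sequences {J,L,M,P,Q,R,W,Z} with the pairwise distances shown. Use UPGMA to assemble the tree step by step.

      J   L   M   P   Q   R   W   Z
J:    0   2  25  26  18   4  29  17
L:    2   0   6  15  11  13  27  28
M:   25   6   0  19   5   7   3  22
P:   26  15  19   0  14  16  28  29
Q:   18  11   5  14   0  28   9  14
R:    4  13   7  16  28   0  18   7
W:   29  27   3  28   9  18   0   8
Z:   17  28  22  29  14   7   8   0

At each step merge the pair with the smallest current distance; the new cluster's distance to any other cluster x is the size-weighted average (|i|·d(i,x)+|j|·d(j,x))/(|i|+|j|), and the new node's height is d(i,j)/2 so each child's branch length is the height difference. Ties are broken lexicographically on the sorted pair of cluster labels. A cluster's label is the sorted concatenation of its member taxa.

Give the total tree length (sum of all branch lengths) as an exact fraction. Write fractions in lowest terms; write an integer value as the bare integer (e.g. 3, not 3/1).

1. join J+L (d=2) ⇒ JL; edges |J|=1, |L|=1
  updated: d(JL,M)=31/2, d(JL,P)=41/2, d(JL,Q)=29/2, d(JL,R)=17/2, d(JL,W)=28, d(JL,Z)=45/2
2. join M+W (d=3) ⇒ MW; edges |M|=3/2, |W|=3/2
  updated: d(JL,MW)=87/4, d(MW,P)=47/2, d(MW,Q)=7, d(MW,R)=25/2, d(MW,Z)=15
3. join MW+Q (d=7) ⇒ MQW; edges |MW|=2, |Q|=7/2
  updated: d(JL,MQW)=58/3, d(MQW,P)=61/3, d(MQW,R)=53/3, d(MQW,Z)=44/3
4. join R+Z (d=7) ⇒ RZ; edges |R|=7/2, |Z|=7/2
  updated: d(JL,RZ)=31/2, d(MQW,RZ)=97/6, d(P,RZ)=45/2
5. join JL+RZ (d=31/2) ⇒ JLRZ; edges |JL|=27/4, |RZ|=17/4
  updated: d(JLRZ,MQW)=71/4, d(JLRZ,P)=43/2
6. join JLRZ+MQW (d=71/4) ⇒ JLMQRWZ; edges |JLRZ|=9/8, |MQW|=43/8
  updated: d(JLMQRWZ,P)=21
7. join JLMQRWZ+P (d=21) ⇒ JLMPQRWZ; edges |JLMQRWZ|=13/8, |P|=21/2
final tree: ((((J:1,L:1):27/4,(R:7/2,Z:7/2):17/4):9/8,((M:3/2,W:3/2):2,Q:7/2):43/8):13/8,P:21/2)
total length: 377/8

377/8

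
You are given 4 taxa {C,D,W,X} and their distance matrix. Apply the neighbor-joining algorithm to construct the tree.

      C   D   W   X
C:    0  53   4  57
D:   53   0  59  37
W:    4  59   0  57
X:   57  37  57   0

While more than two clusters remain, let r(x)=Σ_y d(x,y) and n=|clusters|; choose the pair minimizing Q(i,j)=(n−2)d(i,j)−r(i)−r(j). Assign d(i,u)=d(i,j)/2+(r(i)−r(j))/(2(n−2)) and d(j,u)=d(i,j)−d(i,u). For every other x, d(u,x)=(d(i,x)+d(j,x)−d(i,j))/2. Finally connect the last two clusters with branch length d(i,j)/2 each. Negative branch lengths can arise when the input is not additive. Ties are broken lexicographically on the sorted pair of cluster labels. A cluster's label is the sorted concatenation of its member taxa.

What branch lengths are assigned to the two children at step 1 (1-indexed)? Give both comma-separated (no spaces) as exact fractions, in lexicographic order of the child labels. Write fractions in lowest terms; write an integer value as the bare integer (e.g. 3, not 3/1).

1/2,7/2

step 1: merge (C,W) at d=4, Q=-226; branch lengths C→1/2, W→7/2; new cluster CW
  updated: d(CW,D)=54, d(CW,X)=55
step 2: merge (CW,D) at d=54, Q=-146; branch lengths CW→36, D→18; new cluster CDW
  updated: d(CDW,X)=19
step 3: merge (CDW,X) at d=19; branch lengths CDW→19/2, X→19/2; new cluster CDWX
final tree: (((C:1/2,W:7/2):36,D:18):19/2,X:19/2)
total length: 77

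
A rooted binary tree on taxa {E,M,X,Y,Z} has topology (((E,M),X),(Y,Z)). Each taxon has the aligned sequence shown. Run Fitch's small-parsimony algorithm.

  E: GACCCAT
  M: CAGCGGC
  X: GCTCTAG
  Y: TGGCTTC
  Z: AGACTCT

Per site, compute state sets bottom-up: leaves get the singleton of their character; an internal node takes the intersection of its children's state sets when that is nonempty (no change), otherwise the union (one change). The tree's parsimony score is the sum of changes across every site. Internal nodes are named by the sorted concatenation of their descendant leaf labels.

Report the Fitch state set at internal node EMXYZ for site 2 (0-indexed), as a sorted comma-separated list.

G

site 0, node EM: E={G} ∪ M={C} → {C,G} (+1)
site 0, node EMX: EM={C,G} ∩ X={G} → {G} (+0)
site 0, node YZ: Y={T} ∪ Z={A} → {A,T} (+1)
site 0, node EMXYZ: EMX={G} ∪ YZ={A,T} → {A,G,T} (+1)
site 1, node EM: E={A} ∩ M={A} → {A} (+0)
site 1, node EMX: EM={A} ∪ X={C} → {A,C} (+1)
site 1, node YZ: Y={G} ∩ Z={G} → {G} (+0)
site 1, node EMXYZ: EMX={A,C} ∪ YZ={G} → {A,C,G} (+1)
site 2, node EM: E={C} ∪ M={G} → {C,G} (+1)
site 2, node EMX: EM={C,G} ∪ X={T} → {C,G,T} (+1)
site 2, node YZ: Y={G} ∪ Z={A} → {A,G} (+1)
site 2, node EMXYZ: EMX={C,G,T} ∩ YZ={A,G} → {G} (+0)
site 3, node EM: E={C} ∩ M={C} → {C} (+0)
site 3, node EMX: EM={C} ∩ X={C} → {C} (+0)
site 3, node YZ: Y={C} ∩ Z={C} → {C} (+0)
site 3, node EMXYZ: EMX={C} ∩ YZ={C} → {C} (+0)
site 4, node EM: E={C} ∪ M={G} → {C,G} (+1)
site 4, node EMX: EM={C,G} ∪ X={T} → {C,G,T} (+1)
site 4, node YZ: Y={T} ∩ Z={T} → {T} (+0)
site 4, node EMXYZ: EMX={C,G,T} ∩ YZ={T} → {T} (+0)
site 5, node EM: E={A} ∪ M={G} → {A,G} (+1)
site 5, node EMX: EM={A,G} ∩ X={A} → {A} (+0)
site 5, node YZ: Y={T} ∪ Z={C} → {C,T} (+1)
site 5, node EMXYZ: EMX={A} ∪ YZ={C,T} → {A,C,T} (+1)
site 6, node EM: E={T} ∪ M={C} → {C,T} (+1)
site 6, node EMX: EM={C,T} ∪ X={G} → {C,G,T} (+1)
site 6, node YZ: Y={C} ∪ Z={T} → {C,T} (+1)
site 6, node EMXYZ: EMX={C,G,T} ∩ YZ={C,T} → {C,T} (+0)
per-site changes: [3, 2, 3, 0, 2, 3, 3]; total = 16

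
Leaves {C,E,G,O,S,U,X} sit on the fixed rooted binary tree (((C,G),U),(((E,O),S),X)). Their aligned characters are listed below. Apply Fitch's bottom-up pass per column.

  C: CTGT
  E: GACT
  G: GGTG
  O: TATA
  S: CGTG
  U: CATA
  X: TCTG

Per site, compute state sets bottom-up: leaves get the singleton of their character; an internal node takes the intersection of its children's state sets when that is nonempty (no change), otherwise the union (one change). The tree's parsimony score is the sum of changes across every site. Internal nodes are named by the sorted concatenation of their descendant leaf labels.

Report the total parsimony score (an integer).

site 0, node CG: C={C} ∪ G={G} → {C,G} (+1)
site 0, node CGU: CG={C,G} ∩ U={C} → {C} (+0)
site 0, node EO: E={G} ∪ O={T} → {G,T} (+1)
site 0, node EOS: EO={G,T} ∪ S={C} → {C,G,T} (+1)
site 0, node EOSX: EOS={C,G,T} ∩ X={T} → {T} (+0)
site 0, node CEGOSUX: CGU={C} ∪ EOSX={T} → {C,T} (+1)
site 1, node CG: C={T} ∪ G={G} → {G,T} (+1)
site 1, node CGU: CG={G,T} ∪ U={A} → {A,G,T} (+1)
site 1, node EO: E={A} ∩ O={A} → {A} (+0)
site 1, node EOS: EO={A} ∪ S={G} → {A,G} (+1)
site 1, node EOSX: EOS={A,G} ∪ X={C} → {A,C,G} (+1)
site 1, node CEGOSUX: CGU={A,G,T} ∩ EOSX={A,C,G} → {A,G} (+0)
site 2, node CG: C={G} ∪ G={T} → {G,T} (+1)
site 2, node CGU: CG={G,T} ∩ U={T} → {T} (+0)
site 2, node EO: E={C} ∪ O={T} → {C,T} (+1)
site 2, node EOS: EO={C,T} ∩ S={T} → {T} (+0)
site 2, node EOSX: EOS={T} ∩ X={T} → {T} (+0)
site 2, node CEGOSUX: CGU={T} ∩ EOSX={T} → {T} (+0)
site 3, node CG: C={T} ∪ G={G} → {G,T} (+1)
site 3, node CGU: CG={G,T} ∪ U={A} → {A,G,T} (+1)
site 3, node EO: E={T} ∪ O={A} → {A,T} (+1)
site 3, node EOS: EO={A,T} ∪ S={G} → {A,G,T} (+1)
site 3, node EOSX: EOS={A,G,T} ∩ X={G} → {G} (+0)
site 3, node CEGOSUX: CGU={A,G,T} ∩ EOSX={G} → {G} (+0)
per-site changes: [4, 4, 2, 4]; total = 14

14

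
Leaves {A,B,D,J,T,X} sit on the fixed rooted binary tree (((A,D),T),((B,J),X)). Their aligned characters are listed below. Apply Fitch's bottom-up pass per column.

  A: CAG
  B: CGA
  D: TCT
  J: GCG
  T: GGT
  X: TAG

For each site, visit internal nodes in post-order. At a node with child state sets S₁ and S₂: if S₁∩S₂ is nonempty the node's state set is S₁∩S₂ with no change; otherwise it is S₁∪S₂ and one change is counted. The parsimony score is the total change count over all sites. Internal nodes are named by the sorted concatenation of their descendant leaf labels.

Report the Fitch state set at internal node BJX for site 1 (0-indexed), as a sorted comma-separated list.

site 0, node AD: A={C} ∪ D={T} → {C,T} (+1)
site 0, node ADT: AD={C,T} ∪ T={G} → {C,G,T} (+1)
site 0, node BJ: B={C} ∪ J={G} → {C,G} (+1)
site 0, node BJX: BJ={C,G} ∪ X={T} → {C,G,T} (+1)
site 0, node ABDJTX: ADT={C,G,T} ∩ BJX={C,G,T} → {C,G,T} (+0)
site 1, node AD: A={A} ∪ D={C} → {A,C} (+1)
site 1, node ADT: AD={A,C} ∪ T={G} → {A,C,G} (+1)
site 1, node BJ: B={G} ∪ J={C} → {C,G} (+1)
site 1, node BJX: BJ={C,G} ∪ X={A} → {A,C,G} (+1)
site 1, node ABDJTX: ADT={A,C,G} ∩ BJX={A,C,G} → {A,C,G} (+0)
site 2, node AD: A={G} ∪ D={T} → {G,T} (+1)
site 2, node ADT: AD={G,T} ∩ T={T} → {T} (+0)
site 2, node BJ: B={A} ∪ J={G} → {A,G} (+1)
site 2, node BJX: BJ={A,G} ∩ X={G} → {G} (+0)
site 2, node ABDJTX: ADT={T} ∪ BJX={G} → {G,T} (+1)
per-site changes: [4, 4, 3]; total = 11

A,C,G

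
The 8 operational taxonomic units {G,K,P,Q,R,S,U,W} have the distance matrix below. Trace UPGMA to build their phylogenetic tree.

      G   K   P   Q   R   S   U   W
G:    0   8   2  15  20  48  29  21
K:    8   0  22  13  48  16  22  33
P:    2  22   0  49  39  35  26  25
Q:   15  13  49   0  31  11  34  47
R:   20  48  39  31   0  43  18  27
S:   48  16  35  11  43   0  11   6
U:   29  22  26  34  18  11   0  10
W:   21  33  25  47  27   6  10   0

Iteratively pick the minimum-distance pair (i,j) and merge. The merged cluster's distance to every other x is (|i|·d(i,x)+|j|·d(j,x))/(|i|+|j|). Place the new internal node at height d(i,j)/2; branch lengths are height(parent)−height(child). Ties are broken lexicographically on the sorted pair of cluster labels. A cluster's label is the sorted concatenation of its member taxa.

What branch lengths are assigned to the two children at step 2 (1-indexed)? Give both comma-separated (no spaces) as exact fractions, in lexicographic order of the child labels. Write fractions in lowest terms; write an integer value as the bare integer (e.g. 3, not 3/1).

3,3

iteration 1: select G,P (d=2); attach at lengths (1, 1); label the merged cluster GP
  updated: d(GP,K)=15, d(GP,Q)=32, d(GP,R)=59/2, d(GP,S)=83/2, d(GP,U)=55/2, d(GP,W)=23
iteration 2: select S,W (d=6); attach at lengths (3, 3); label the merged cluster SW
  updated: d(GP,SW)=129/4, d(K,SW)=49/2, d(Q,SW)=29, d(R,SW)=35, d(SW,U)=21/2
iteration 3: select SW,U (d=21/2); attach at lengths (9/4, 21/4); label the merged cluster SUW
  updated: d(GP,SUW)=92/3, d(K,SUW)=71/3, d(Q,SUW)=92/3, d(R,SUW)=88/3
iteration 4: select K,Q (d=13); attach at lengths (13/2, 13/2); label the merged cluster KQ
  updated: d(GP,KQ)=47/2, d(KQ,R)=79/2, d(KQ,SUW)=163/6
iteration 5: select GP,KQ (d=47/2); attach at lengths (43/4, 21/4); label the merged cluster GKPQ
  updated: d(GKPQ,R)=69/2, d(GKPQ,SUW)=347/12
iteration 6: select GKPQ,SUW (d=347/12); attach at lengths (65/24, 221/24); label the merged cluster GKPQSUW
  updated: d(GKPQSUW,R)=226/7
iteration 7: select GKPQSUW,R (d=226/7); attach at lengths (283/168, 113/7); label the merged cluster GKPQRSUW
final tree: ((((G:1,P:1):43/4,(K:13/2,Q:13/2):21/4):65/24,((S:3,W:3):9/4,U:21/4):221/24):283/168,R:113/7)
total length: 12473/168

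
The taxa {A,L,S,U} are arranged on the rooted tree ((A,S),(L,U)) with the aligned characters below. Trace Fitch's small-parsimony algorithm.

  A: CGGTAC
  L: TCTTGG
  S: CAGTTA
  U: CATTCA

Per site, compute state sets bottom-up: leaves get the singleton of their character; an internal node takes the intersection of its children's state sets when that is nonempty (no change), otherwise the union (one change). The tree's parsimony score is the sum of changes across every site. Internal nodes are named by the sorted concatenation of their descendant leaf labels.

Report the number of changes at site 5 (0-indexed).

2

[col 0] AS: children A:{C}, S:{C} ∩→ {C}; cost 0
[col 0] LU: children L:{T}, U:{C} ∪→ {C,T}; cost 1
[col 0] ALSU: children AS:{C}, LU:{C,T} ∩→ {C}; cost 0
[col 1] AS: children A:{G}, S:{A} ∪→ {A,G}; cost 1
[col 1] LU: children L:{C}, U:{A} ∪→ {A,C}; cost 1
[col 1] ALSU: children AS:{A,G}, LU:{A,C} ∩→ {A}; cost 0
[col 2] AS: children A:{G}, S:{G} ∩→ {G}; cost 0
[col 2] LU: children L:{T}, U:{T} ∩→ {T}; cost 0
[col 2] ALSU: children AS:{G}, LU:{T} ∪→ {G,T}; cost 1
[col 3] AS: children A:{T}, S:{T} ∩→ {T}; cost 0
[col 3] LU: children L:{T}, U:{T} ∩→ {T}; cost 0
[col 3] ALSU: children AS:{T}, LU:{T} ∩→ {T}; cost 0
[col 4] AS: children A:{A}, S:{T} ∪→ {A,T}; cost 1
[col 4] LU: children L:{G}, U:{C} ∪→ {C,G}; cost 1
[col 4] ALSU: children AS:{A,T}, LU:{C,G} ∪→ {A,C,G,T}; cost 1
[col 5] AS: children A:{C}, S:{A} ∪→ {A,C}; cost 1
[col 5] LU: children L:{G}, U:{A} ∪→ {A,G}; cost 1
[col 5] ALSU: children AS:{A,C}, LU:{A,G} ∩→ {A}; cost 0
per-site changes: [1, 2, 1, 0, 3, 2]; total = 9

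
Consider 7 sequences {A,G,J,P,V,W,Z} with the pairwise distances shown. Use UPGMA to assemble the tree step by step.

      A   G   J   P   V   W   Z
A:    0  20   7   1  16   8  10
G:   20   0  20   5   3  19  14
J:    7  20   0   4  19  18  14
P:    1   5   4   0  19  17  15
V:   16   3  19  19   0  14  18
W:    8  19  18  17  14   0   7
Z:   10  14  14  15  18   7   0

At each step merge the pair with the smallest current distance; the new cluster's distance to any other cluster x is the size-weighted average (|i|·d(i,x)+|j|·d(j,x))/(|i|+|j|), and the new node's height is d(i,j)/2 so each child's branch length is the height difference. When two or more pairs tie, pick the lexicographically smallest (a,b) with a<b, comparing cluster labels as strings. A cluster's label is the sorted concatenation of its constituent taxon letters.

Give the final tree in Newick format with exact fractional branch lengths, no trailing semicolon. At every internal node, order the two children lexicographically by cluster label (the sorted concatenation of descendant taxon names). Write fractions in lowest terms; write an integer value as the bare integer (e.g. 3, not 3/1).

((((A:1/2,P:1/2):9/4,J:11/4):49/12,(W:7/2,Z:7/2):10/3):41/30,(G:3/2,V:3/2):67/10)

iteration 1: select A,P (d=1); attach at lengths (1/2, 1/2); label the merged cluster AP
  updated: d(AP,G)=25/2, d(AP,J)=11/2, d(AP,V)=35/2, d(AP,W)=25/2, d(AP,Z)=25/2
iteration 2: select G,V (d=3); attach at lengths (3/2, 3/2); label the merged cluster GV
  updated: d(AP,GV)=15, d(GV,J)=39/2, d(GV,W)=33/2, d(GV,Z)=16
iteration 3: select AP,J (d=11/2); attach at lengths (9/4, 11/4); label the merged cluster AJP
  updated: d(AJP,GV)=33/2, d(AJP,W)=43/3, d(AJP,Z)=13
iteration 4: select W,Z (d=7); attach at lengths (7/2, 7/2); label the merged cluster WZ
  updated: d(AJP,WZ)=41/3, d(GV,WZ)=65/4
iteration 5: select AJP,WZ (d=41/3); attach at lengths (49/12, 10/3); label the merged cluster AJPWZ
  updated: d(AJPWZ,GV)=82/5
iteration 6: select AJPWZ,GV (d=82/5); attach at lengths (41/30, 67/10); label the merged cluster AGJPVWZ
final tree: ((((A:1/2,P:1/2):9/4,J:11/4):49/12,(W:7/2,Z:7/2):10/3):41/30,(G:3/2,V:3/2):67/10)
total length: 1889/60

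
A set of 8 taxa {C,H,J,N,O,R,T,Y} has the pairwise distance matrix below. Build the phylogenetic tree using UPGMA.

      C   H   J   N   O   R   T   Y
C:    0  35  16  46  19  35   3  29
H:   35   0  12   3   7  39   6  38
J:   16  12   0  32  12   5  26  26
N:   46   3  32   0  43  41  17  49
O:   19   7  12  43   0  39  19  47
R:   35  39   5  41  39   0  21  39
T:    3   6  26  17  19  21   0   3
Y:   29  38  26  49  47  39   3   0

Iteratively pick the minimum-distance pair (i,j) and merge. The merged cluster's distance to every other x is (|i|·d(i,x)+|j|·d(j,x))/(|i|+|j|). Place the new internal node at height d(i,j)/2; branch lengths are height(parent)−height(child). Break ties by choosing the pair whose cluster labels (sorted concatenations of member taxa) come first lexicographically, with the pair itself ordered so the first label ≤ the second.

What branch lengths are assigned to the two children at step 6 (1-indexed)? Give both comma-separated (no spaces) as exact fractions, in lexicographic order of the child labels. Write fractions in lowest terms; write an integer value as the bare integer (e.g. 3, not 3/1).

step 1: merge (C,T) at d=3; branch lengths C→3/2, T→3/2; new cluster CT
  updated: d(CT,H)=41/2, d(CT,J)=21, d(CT,N)=63/2, d(CT,O)=19, d(CT,R)=28, d(CT,Y)=16
step 2: merge (H,N) at d=3; branch lengths H→3/2, N→3/2; new cluster HN
  updated: d(CT,HN)=26, d(HN,J)=22, d(HN,O)=25, d(HN,R)=40, d(HN,Y)=87/2
step 3: merge (J,R) at d=5; branch lengths J→5/2, R→5/2; new cluster JR
  updated: d(CT,JR)=49/2, d(HN,JR)=31, d(JR,O)=51/2, d(JR,Y)=65/2
step 4: merge (CT,Y) at d=16; branch lengths CT→13/2, Y→8; new cluster CTY
  updated: d(CTY,HN)=191/6, d(CTY,JR)=163/6, d(CTY,O)=85/3
step 5: merge (HN,O) at d=25; branch lengths HN→11, O→25/2; new cluster HNO
  updated: d(CTY,HNO)=92/3, d(HNO,JR)=175/6
step 6: merge (CTY,JR) at d=163/6; branch lengths CTY→67/12, JR→133/12; new cluster CJRTY
  updated: d(CJRTY,HNO)=451/15
step 7: merge (CJRTY,HNO) at d=451/15; branch lengths CJRTY→29/20, HNO→38/15; new cluster CHJNORTY
final tree: ((((C:3/2,T:3/2):13/2,Y:8):67/12,(J:5/2,R:5/2):133/12):29/20,((H:3/2,N:3/2):11,O:25/2):38/15)
total length: 1393/20

67/12,133/12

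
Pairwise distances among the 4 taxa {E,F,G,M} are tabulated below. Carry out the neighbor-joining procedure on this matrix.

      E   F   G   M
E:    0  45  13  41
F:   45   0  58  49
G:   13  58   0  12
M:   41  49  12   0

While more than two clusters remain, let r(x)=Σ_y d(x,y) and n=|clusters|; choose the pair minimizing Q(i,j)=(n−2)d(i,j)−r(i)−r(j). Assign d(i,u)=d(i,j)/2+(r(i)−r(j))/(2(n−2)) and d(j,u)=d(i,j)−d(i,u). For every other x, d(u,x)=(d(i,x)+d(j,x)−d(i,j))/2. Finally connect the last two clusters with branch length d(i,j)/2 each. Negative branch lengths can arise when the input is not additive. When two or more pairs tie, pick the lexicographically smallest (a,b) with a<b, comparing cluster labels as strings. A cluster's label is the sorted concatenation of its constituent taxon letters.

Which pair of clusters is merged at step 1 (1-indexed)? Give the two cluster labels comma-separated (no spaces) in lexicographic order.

E,F

iteration 1: select E,F (d=45, Q=-161); attach at lengths (37/4, 143/4); label the merged cluster EF
  updated: d(EF,G)=13, d(EF,M)=45/2
iteration 2: select EF,G (d=13, Q=-95/2); attach at lengths (47/4, 5/4); label the merged cluster EFG
  updated: d(EFG,M)=43/4
iteration 3: select EFG,M (d=43/4); attach at lengths (43/8, 43/8); label the merged cluster EFGM
final tree: (((E:37/4,F:143/4):47/4,G:5/4):43/8,M:43/8)
total length: 275/4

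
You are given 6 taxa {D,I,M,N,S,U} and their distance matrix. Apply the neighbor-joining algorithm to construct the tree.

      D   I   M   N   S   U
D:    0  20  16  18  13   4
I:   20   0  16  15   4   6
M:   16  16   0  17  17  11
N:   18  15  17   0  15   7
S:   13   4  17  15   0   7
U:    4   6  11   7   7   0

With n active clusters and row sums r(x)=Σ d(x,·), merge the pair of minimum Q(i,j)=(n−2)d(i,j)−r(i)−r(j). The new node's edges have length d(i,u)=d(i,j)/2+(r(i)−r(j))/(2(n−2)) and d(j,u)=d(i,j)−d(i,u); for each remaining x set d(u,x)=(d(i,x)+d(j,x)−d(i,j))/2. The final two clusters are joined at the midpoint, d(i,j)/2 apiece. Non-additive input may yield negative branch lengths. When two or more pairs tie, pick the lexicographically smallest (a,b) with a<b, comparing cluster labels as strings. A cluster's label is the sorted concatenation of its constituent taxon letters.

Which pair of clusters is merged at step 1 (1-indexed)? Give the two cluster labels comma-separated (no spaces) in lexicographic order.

1. join I+S (d=4, Q=-101) ⇒ IS; edges |I|=21/8, |S|=11/8
  updated: d(D,IS)=29/2, d(IS,M)=29/2, d(IS,N)=13, d(IS,U)=9/2
2. join D+U (d=4, Q=-67) ⇒ DU; edges |D|=19/3, |U|=-7/3
  updated: d(DU,IS)=15/2, d(DU,M)=23/2, d(DU,N)=21/2
3. join DU+IS (d=15/2, Q=-99/2) ⇒ DISU; edges |DU|=19/8, |IS|=41/8
  updated: d(DISU,M)=37/4, d(DISU,N)=8
4. join DISU+M (d=37/4, Q=-137/4) ⇒ DIMSU; edges |DISU|=1/8, |M|=73/8
  updated: d(DIMSU,N)=63/8
5. join DIMSU+N (d=63/8) ⇒ DIMNSU; edges |DIMSU|=63/16, |N|=63/16
final tree: ((((D:19/3,U:-7/3):19/8,(I:21/8,S:11/8):41/8):1/8,M:73/8):63/16,N:63/16)
total length: 261/8

I,S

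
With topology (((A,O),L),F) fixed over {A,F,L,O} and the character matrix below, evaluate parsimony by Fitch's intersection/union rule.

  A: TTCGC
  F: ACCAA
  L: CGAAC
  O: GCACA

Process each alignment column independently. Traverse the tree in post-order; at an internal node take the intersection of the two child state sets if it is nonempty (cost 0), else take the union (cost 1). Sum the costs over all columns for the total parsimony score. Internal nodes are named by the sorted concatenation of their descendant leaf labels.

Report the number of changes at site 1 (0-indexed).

AO@0: {T} ∪ {G} = {G,T} (union, +1)
ALO@0: {G,T} ∪ {C} = {C,G,T} (union, +1)
AFLO@0: {C,G,T} ∪ {A} = {A,C,G,T} (union, +1)
AO@1: {T} ∪ {C} = {C,T} (union, +1)
ALO@1: {C,T} ∪ {G} = {C,G,T} (union, +1)
AFLO@1: {C,G,T} ∩ {C} = {C} (intersection, +0)
AO@2: {C} ∪ {A} = {A,C} (union, +1)
ALO@2: {A,C} ∩ {A} = {A} (intersection, +0)
AFLO@2: {A} ∪ {C} = {A,C} (union, +1)
AO@3: {G} ∪ {C} = {C,G} (union, +1)
ALO@3: {C,G} ∪ {A} = {A,C,G} (union, +1)
AFLO@3: {A,C,G} ∩ {A} = {A} (intersection, +0)
AO@4: {C} ∪ {A} = {A,C} (union, +1)
ALO@4: {A,C} ∩ {C} = {C} (intersection, +0)
AFLO@4: {C} ∪ {A} = {A,C} (union, +1)
per-site changes: [3, 2, 2, 2, 2]; total = 11

2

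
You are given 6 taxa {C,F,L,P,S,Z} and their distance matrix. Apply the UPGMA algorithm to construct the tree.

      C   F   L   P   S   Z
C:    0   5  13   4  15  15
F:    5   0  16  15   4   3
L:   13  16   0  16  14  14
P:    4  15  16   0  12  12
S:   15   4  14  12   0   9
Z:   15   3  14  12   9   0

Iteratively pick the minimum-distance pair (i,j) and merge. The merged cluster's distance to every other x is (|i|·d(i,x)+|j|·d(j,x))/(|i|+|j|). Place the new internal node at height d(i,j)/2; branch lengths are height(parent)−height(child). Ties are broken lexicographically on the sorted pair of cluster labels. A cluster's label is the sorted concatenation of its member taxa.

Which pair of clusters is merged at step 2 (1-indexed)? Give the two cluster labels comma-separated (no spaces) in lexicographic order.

C,P

iteration 1: select F,Z (d=3); attach at lengths (3/2, 3/2); label the merged cluster FZ
  updated: d(C,FZ)=10, d(FZ,L)=15, d(FZ,P)=27/2, d(FZ,S)=13/2
iteration 2: select C,P (d=4); attach at lengths (2, 2); label the merged cluster CP
  updated: d(CP,FZ)=47/4, d(CP,L)=29/2, d(CP,S)=27/2
iteration 3: select FZ,S (d=13/2); attach at lengths (7/4, 13/4); label the merged cluster FSZ
  updated: d(CP,FSZ)=37/3, d(FSZ,L)=44/3
iteration 4: select CP,FSZ (d=37/3); attach at lengths (25/6, 35/12); label the merged cluster CFPSZ
  updated: d(CFPSZ,L)=73/5
iteration 5: select CFPSZ,L (d=73/5); attach at lengths (17/15, 73/10); label the merged cluster CFLPSZ
final tree: (((C:2,P:2):25/6,((F:3/2,Z:3/2):7/4,S:13/4):35/12):17/15,L:73/10)
total length: 1651/60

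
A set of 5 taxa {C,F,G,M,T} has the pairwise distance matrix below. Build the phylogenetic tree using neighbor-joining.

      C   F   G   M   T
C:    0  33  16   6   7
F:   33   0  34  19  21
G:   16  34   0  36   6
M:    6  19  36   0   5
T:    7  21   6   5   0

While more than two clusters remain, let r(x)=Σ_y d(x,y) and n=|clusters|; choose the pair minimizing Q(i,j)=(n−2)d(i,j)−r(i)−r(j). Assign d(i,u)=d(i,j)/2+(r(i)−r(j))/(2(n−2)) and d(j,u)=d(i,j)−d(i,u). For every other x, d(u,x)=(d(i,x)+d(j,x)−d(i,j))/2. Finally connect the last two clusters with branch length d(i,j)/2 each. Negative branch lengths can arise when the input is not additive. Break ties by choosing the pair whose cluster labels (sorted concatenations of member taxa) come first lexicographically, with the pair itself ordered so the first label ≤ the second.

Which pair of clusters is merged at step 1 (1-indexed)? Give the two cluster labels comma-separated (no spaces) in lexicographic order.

1. join F+M (d=19, Q=-116) ⇒ FM; edges |F|=49/3, |M|=8/3
  updated: d(C,FM)=10, d(FM,G)=51/2, d(FM,T)=7/2
2. join C+FM (d=10, Q=-52) ⇒ CFM; edges |C|=7/2, |FM|=13/2
  updated: d(CFM,G)=63/4, d(CFM,T)=1/4
3. join CFM+G (d=63/4, Q=-22) ⇒ CFGM; edges |CFM|=5, |G|=43/4
  updated: d(CFGM,T)=-19/4
4. join CFGM+T (d=-19/4) ⇒ CFGMT; edges |CFGM|=-19/8, |T|=-19/8
final tree: (((C:7/2,(F:49/3,M:8/3):13/2):5,G:43/4):-19/8,T:-19/8)
total length: 40

F,M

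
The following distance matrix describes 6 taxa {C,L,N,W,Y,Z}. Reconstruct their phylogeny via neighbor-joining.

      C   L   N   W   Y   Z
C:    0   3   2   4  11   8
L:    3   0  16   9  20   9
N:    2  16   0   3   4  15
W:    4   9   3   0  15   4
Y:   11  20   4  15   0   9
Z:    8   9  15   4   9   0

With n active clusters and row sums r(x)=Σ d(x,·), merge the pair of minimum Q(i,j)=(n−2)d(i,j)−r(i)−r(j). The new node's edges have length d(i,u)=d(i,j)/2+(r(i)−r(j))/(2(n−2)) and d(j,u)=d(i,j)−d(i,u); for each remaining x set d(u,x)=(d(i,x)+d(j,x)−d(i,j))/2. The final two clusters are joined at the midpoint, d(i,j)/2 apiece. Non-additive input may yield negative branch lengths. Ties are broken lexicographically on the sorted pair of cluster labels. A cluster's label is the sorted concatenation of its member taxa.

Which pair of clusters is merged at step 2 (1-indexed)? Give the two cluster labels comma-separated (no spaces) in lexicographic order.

C,L

step 1: merge (N,Y) at d=4, Q=-83; branch lengths N→-3/8, Y→35/8; new cluster NY
  updated: d(C,NY)=9/2, d(L,NY)=16, d(NY,W)=7, d(NY,Z)=10
step 2: merge (C,L) at d=3, Q=-95/2; branch lengths C→-17/12, L→53/12; new cluster CL
  updated: d(CL,NY)=35/4, d(CL,W)=5, d(CL,Z)=7
step 3: merge (CL,NY) at d=35/4, Q=-29; branch lengths CL→25/8, NY→45/8; new cluster CLNY
  updated: d(CLNY,W)=13/8, d(CLNY,Z)=33/8
step 4: merge (CLNY,W) at d=13/8, Q=-39/4; branch lengths CLNY→7/8, W→3/4; new cluster CLNWY
  updated: d(CLNWY,Z)=13/4
step 5: merge (CLNWY,Z) at d=13/4; branch lengths CLNWY→13/8, Z→13/8; new cluster CLNWYZ
final tree: ((((C:-17/12,L:53/12):25/8,(N:-3/8,Y:35/8):45/8):7/8,W:3/4):13/8,Z:13/8)
total length: 165/8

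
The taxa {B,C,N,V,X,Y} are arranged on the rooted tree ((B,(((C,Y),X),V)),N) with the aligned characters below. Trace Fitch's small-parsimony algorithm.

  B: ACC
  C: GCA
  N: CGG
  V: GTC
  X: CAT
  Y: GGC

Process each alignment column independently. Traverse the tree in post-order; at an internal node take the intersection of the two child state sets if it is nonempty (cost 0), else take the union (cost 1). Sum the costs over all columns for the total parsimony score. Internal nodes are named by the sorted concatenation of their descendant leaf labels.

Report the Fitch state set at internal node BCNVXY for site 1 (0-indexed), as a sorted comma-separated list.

C,G

CY@0: {G} ∩ {G} = {G} (intersection, +0)
CXY@0: {G} ∪ {C} = {C,G} (union, +1)
CVXY@0: {C,G} ∩ {G} = {G} (intersection, +0)
BCVXY@0: {A} ∪ {G} = {A,G} (union, +1)
BCNVXY@0: {A,G} ∪ {C} = {A,C,G} (union, +1)
CY@1: {C} ∪ {G} = {C,G} (union, +1)
CXY@1: {C,G} ∪ {A} = {A,C,G} (union, +1)
CVXY@1: {A,C,G} ∪ {T} = {A,C,G,T} (union, +1)
BCVXY@1: {C} ∩ {A,C,G,T} = {C} (intersection, +0)
BCNVXY@1: {C} ∪ {G} = {C,G} (union, +1)
CY@2: {A} ∪ {C} = {A,C} (union, +1)
CXY@2: {A,C} ∪ {T} = {A,C,T} (union, +1)
CVXY@2: {A,C,T} ∩ {C} = {C} (intersection, +0)
BCVXY@2: {C} ∩ {C} = {C} (intersection, +0)
BCNVXY@2: {C} ∪ {G} = {C,G} (union, +1)
per-site changes: [3, 4, 3]; total = 10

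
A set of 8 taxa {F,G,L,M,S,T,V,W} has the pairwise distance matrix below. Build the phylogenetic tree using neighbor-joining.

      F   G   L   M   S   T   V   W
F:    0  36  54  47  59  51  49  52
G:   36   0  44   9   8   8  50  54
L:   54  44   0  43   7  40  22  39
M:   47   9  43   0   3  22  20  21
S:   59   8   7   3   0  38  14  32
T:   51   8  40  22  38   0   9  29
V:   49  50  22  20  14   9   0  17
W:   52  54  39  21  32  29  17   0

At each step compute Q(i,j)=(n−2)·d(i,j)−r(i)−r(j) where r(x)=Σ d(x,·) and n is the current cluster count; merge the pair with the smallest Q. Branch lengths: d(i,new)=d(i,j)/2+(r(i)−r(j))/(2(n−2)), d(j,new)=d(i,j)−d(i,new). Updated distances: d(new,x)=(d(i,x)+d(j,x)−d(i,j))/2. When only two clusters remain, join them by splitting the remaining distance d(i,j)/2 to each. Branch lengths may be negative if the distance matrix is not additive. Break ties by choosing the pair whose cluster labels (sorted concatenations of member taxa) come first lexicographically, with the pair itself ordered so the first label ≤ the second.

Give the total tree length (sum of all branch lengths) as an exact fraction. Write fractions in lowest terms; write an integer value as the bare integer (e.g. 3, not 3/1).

199/2

iteration 1: select L,S (d=7, Q=-368); attach at lengths (65/6, -23/6); label the merged cluster LS
  updated: d(F,LS)=53, d(G,LS)=45/2, d(LS,M)=39/2, d(LS,T)=71/2, d(LS,V)=29/2, d(LS,W)=32
iteration 2: select G,T (d=8, Q=-294); attach at lengths (13/2, 3/2); label the merged cluster GT
  updated: d(F,GT)=79/2, d(GT,LS)=25, d(GT,M)=23/2, d(GT,V)=51/2, d(GT,W)=75/2
iteration 3: select F,GT (d=79/2, Q=-443/2); attach at lengths (519/16, 113/16); label the merged cluster FGT
  updated: d(FGT,LS)=77/4, d(FGT,M)=19/2, d(FGT,V)=35/2, d(FGT,W)=25
iteration 4: select V,W (d=17, Q=-113); attach at lengths (25/6, 77/6); label the merged cluster VW
  updated: d(FGT,VW)=51/4, d(LS,VW)=59/4, d(M,VW)=12
iteration 5: select FGT,M (d=19/2, Q=-127/2); attach at lengths (39/8, 37/8); label the merged cluster FGMT
  updated: d(FGMT,LS)=117/8, d(FGMT,VW)=61/8
iteration 6: select FGMT,LS (d=117/8, Q=-37); attach at lengths (15/4, 87/8); label the merged cluster FGLMST
  updated: d(FGLMST,VW)=31/8
iteration 7: select FGLMST,VW (d=31/8); attach at lengths (31/16, 31/16); label the merged cluster FGLMSTVW
final tree: ((((F:519/16,(G:13/2,T:3/2):113/16):39/8,M:37/8):15/4,(L:65/6,S:-23/6):87/8):31/16,(V:25/6,W:77/6):31/16)
total length: 199/2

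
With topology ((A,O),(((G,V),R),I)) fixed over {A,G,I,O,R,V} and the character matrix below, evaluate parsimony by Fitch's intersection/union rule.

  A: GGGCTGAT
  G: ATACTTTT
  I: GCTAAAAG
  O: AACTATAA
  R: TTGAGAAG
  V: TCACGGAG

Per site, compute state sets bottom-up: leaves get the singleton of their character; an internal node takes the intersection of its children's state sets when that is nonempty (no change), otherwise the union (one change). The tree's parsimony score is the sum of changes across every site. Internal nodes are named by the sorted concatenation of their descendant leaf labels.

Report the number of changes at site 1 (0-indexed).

4

site 0, node AO: A={G} ∪ O={A} → {A,G} (+1)
site 0, node GV: G={A} ∪ V={T} → {A,T} (+1)
site 0, node GRV: GV={A,T} ∩ R={T} → {T} (+0)
site 0, node GIRV: GRV={T} ∪ I={G} → {G,T} (+1)
site 0, node AGIORV: AO={A,G} ∩ GIRV={G,T} → {G} (+0)
site 1, node AO: A={G} ∪ O={A} → {A,G} (+1)
site 1, node GV: G={T} ∪ V={C} → {C,T} (+1)
site 1, node GRV: GV={C,T} ∩ R={T} → {T} (+0)
site 1, node GIRV: GRV={T} ∪ I={C} → {C,T} (+1)
site 1, node AGIORV: AO={A,G} ∪ GIRV={C,T} → {A,C,G,T} (+1)
site 2, node AO: A={G} ∪ O={C} → {C,G} (+1)
site 2, node GV: G={A} ∩ V={A} → {A} (+0)
site 2, node GRV: GV={A} ∪ R={G} → {A,G} (+1)
site 2, node GIRV: GRV={A,G} ∪ I={T} → {A,G,T} (+1)
site 2, node AGIORV: AO={C,G} ∩ GIRV={A,G,T} → {G} (+0)
site 3, node AO: A={C} ∪ O={T} → {C,T} (+1)
site 3, node GV: G={C} ∩ V={C} → {C} (+0)
site 3, node GRV: GV={C} ∪ R={A} → {A,C} (+1)
site 3, node GIRV: GRV={A,C} ∩ I={A} → {A} (+0)
site 3, node AGIORV: AO={C,T} ∪ GIRV={A} → {A,C,T} (+1)
site 4, node AO: A={T} ∪ O={A} → {A,T} (+1)
site 4, node GV: G={T} ∪ V={G} → {G,T} (+1)
site 4, node GRV: GV={G,T} ∩ R={G} → {G} (+0)
site 4, node GIRV: GRV={G} ∪ I={A} → {A,G} (+1)
site 4, node AGIORV: AO={A,T} ∩ GIRV={A,G} → {A} (+0)
site 5, node AO: A={G} ∪ O={T} → {G,T} (+1)
site 5, node GV: G={T} ∪ V={G} → {G,T} (+1)
site 5, node GRV: GV={G,T} ∪ R={A} → {A,G,T} (+1)
site 5, node GIRV: GRV={A,G,T} ∩ I={A} → {A} (+0)
site 5, node AGIORV: AO={G,T} ∪ GIRV={A} → {A,G,T} (+1)
site 6, node AO: A={A} ∩ O={A} → {A} (+0)
site 6, node GV: G={T} ∪ V={A} → {A,T} (+1)
site 6, node GRV: GV={A,T} ∩ R={A} → {A} (+0)
site 6, node GIRV: GRV={A} ∩ I={A} → {A} (+0)
site 6, node AGIORV: AO={A} ∩ GIRV={A} → {A} (+0)
site 7, node AO: A={T} ∪ O={A} → {A,T} (+1)
site 7, node GV: G={T} ∪ V={G} → {G,T} (+1)
site 7, node GRV: GV={G,T} ∩ R={G} → {G} (+0)
site 7, node GIRV: GRV={G} ∩ I={G} → {G} (+0)
site 7, node AGIORV: AO={A,T} ∪ GIRV={G} → {A,G,T} (+1)
per-site changes: [3, 4, 3, 3, 3, 4, 1, 3]; total = 24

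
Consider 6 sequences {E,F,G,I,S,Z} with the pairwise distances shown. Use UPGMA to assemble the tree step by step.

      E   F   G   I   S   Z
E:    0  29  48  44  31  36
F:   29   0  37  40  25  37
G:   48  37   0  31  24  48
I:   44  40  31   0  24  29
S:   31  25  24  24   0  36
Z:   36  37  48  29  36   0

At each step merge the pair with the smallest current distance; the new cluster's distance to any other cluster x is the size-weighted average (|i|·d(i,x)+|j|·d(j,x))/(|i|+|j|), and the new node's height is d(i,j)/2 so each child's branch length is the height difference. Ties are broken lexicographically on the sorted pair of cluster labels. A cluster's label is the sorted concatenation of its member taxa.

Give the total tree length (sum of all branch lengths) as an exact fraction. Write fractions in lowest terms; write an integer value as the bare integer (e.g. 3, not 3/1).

1. join G+S (d=24) ⇒ GS; edges |G|=12, |S|=12
  updated: d(E,GS)=79/2, d(F,GS)=31, d(GS,I)=55/2, d(GS,Z)=42
2. join GS+I (d=55/2) ⇒ GIS; edges |GS|=7/4, |I|=55/4
  updated: d(E,GIS)=41, d(F,GIS)=34, d(GIS,Z)=113/3
3. join E+F (d=29) ⇒ EF; edges |E|=29/2, |F|=29/2
  updated: d(EF,GIS)=75/2, d(EF,Z)=73/2
4. join EF+Z (d=73/2) ⇒ EFZ; edges |EF|=15/4, |Z|=73/4
  updated: d(EFZ,GIS)=338/9
5. join EFZ+GIS (d=338/9) ⇒ EFGISZ; edges |EFZ|=19/36, |GIS|=181/36
final tree: (((E:29/2,F:29/2):15/4,Z:73/4):19/36,((G:12,S:12):7/4,I:55/4):181/36)
total length: 1729/18

1729/18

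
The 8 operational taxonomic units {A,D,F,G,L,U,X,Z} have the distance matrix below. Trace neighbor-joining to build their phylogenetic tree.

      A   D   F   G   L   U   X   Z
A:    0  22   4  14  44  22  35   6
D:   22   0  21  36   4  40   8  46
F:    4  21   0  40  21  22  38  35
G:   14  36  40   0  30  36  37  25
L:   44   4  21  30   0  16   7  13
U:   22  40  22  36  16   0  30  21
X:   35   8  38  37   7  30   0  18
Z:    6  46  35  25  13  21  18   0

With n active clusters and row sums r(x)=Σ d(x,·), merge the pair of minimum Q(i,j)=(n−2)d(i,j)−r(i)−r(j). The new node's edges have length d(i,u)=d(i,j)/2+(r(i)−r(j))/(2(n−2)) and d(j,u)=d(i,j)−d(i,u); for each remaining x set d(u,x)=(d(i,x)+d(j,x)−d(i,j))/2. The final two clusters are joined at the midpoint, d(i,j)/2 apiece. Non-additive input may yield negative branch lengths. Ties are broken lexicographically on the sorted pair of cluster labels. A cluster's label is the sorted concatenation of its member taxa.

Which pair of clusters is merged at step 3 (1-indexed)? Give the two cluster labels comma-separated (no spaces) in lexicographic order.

DX,L

step 1: merge (A,F) at d=4, Q=-304; branch lengths A→-5/6, F→29/6; new cluster AF
  updated: d(AF,D)=39/2, d(AF,G)=25, d(AF,L)=61/2, d(AF,U)=20, d(AF,X)=69/2, d(AF,Z)=37/2
step 2: merge (D,X) at d=8, Q=-248; branch lengths D→59/10, X→21/10; new cluster DX
  updated: d(AF,DX)=23, d(DX,G)=65/2, d(DX,L)=3/2, d(DX,U)=31, d(DX,Z)=28
step 3: merge (DX,L) at d=3/2, Q=-201; branch lengths DX→31/8, L→-19/8; new cluster DLX
  updated: d(AF,DLX)=26, d(DLX,G)=61/2, d(DLX,U)=91/4, d(DLX,Z)=79/4
step 4: merge (AF,G) at d=25, Q=-131; branch lengths AF→8, G→17; new cluster AFG
  updated: d(AFG,DLX)=63/4, d(AFG,U)=31/2, d(AFG,Z)=37/4
step 5: merge (AFG,Z) at d=37/4, Q=-72; branch lengths AFG→9/4, Z→7; new cluster AFGZ
  updated: d(AFGZ,DLX)=105/8, d(AFGZ,U)=109/8
step 6: merge (AFGZ,DLX) at d=105/8, Q=-99/2; branch lengths AFGZ→2, DLX→89/8; new cluster ADFGLXZ
  updated: d(ADFGLXZ,U)=93/8
step 7: merge (ADFGLXZ,U) at d=93/8; branch lengths ADFGLXZ→93/16, U→93/16; new cluster ADFGLUXZ
final tree: (((((A:-5/6,F:29/6):8,G:17):9/4,Z:7):2,((D:59/10,X:21/10):31/8,L:-19/8):89/8):93/16,U:93/16)
total length: 145/2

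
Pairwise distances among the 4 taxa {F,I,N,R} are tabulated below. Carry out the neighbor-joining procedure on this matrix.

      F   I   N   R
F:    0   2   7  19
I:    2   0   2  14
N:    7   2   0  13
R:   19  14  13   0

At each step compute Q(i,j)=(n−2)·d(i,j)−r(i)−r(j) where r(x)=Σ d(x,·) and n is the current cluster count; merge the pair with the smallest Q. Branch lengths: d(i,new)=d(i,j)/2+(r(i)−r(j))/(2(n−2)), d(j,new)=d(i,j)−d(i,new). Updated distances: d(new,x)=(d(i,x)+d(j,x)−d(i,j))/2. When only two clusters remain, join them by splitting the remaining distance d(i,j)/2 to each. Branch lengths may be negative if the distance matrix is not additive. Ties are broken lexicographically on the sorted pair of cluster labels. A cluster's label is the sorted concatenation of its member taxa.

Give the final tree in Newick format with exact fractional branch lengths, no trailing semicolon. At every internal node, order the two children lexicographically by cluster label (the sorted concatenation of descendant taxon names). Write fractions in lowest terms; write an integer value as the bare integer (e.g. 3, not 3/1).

(((F:7/2,I:-3/2):3,N:1/2):25/4,R:25/4)

iteration 1: select F,I (d=2, Q=-42); attach at lengths (7/2, -3/2); label the merged cluster FI
  updated: d(FI,N)=7/2, d(FI,R)=31/2
iteration 2: select FI,N (d=7/2, Q=-32); attach at lengths (3, 1/2); label the merged cluster FIN
  updated: d(FIN,R)=25/2
iteration 3: select FIN,R (d=25/2); attach at lengths (25/4, 25/4); label the merged cluster FINR
final tree: (((F:7/2,I:-3/2):3,N:1/2):25/4,R:25/4)
total length: 18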